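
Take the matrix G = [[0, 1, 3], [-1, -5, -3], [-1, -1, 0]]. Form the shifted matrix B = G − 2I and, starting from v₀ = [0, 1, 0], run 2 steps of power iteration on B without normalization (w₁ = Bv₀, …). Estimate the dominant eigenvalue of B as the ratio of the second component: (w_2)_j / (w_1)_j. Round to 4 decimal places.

-7.2857

B = G − 2I has rows (-2, 1, 3); (-1, -7, -3); (-1, -1, -2)
w1 = Bv₀ = ((-2)·0 + 1·1 + 3·0; (-1)·0 + (-7)·1 + (-3)·0; (-1)·0 + (-1)·1 + (-2)·0) = (1, -7, -1)
w2 = Bw1 = ((-2)·1 + 1·(-7) + 3·(-1); (-1)·1 + (-7)·(-7) + (-3)·(-1); (-1)·1 + (-1)·(-7) + (-2)·(-1)) = (-12, 51, 8)
Ratio: 51/-7 = -7.2857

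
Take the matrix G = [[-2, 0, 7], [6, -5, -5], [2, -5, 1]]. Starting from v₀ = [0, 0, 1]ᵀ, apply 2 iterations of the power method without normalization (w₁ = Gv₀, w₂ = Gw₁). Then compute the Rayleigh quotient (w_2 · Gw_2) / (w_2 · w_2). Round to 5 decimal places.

λ ≈ -8.67322

w1 = Gv₀ = (7, -5, 1)
w2 = Gw1 = (-7, 62, 40)
Gw2 = (294, -552, -284)
w2·Gw2 = (-7)·294 + 62·(-552) + 40·(-284) = -47642; w2·w2 = (-7)·(-7) + 62·62 + 40·40 = 5493
λ ≈ -47642/5493 = -8.67322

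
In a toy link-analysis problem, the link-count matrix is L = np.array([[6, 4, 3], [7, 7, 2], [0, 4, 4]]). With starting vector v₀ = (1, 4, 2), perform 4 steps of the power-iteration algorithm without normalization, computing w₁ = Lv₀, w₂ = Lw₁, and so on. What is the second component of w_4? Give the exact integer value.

90817

w1 = Lv₀ = (6·1 + 4·4 + 3·2; 7·1 + 7·4 + 2·2; 0·1 + 4·4 + 4·2) = (28, 39, 24)
w2 = Lw1 = (6·28 + 4·39 + 3·24; 7·28 + 7·39 + 2·24; 0·28 + 4·39 + 4·24) = (396, 517, 252)
w3 = Lw2 = (5200, 6895, 3076)
w4 = Lw3 = (68008, 90817, 39884)
The requested component of w4 is 90817.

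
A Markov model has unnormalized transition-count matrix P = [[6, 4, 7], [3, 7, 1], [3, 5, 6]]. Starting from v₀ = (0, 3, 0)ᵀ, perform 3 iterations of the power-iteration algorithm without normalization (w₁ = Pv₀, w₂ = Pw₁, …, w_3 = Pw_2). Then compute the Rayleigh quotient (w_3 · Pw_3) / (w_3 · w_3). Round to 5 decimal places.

λ ≈ 13.72354

w1 = Pv₀ = (12, 21, 15)
w2 = Pw1 = (261, 198, 231)
w3 = Pw2 = (3975, 2400, 3159)
Pw3 = (55563, 31884, 42879)
w3·Pw3 = 3975·55563 + 2400·31884 + 3159·42879 = 432839286; w3·w3 = 3975·3975 + 2400·2400 + 3159·3159 = 31539906
λ ≈ 432839286/31539906 = 13.72354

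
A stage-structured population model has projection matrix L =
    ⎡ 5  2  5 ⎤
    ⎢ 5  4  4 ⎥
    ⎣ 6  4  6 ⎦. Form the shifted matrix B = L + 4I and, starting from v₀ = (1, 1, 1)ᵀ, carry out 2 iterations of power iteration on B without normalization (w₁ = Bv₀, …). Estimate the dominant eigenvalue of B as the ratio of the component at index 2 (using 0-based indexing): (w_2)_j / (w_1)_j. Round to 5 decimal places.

B = L + 4I has rows (9, 2, 5); (5, 8, 4); (6, 4, 10)
w1 = Bv₀ = (16, 17, 20)
w2 = Bw1 = (278, 296, 364)
Ratio: 364/20 = 18.20000

μ ≈ 18.20000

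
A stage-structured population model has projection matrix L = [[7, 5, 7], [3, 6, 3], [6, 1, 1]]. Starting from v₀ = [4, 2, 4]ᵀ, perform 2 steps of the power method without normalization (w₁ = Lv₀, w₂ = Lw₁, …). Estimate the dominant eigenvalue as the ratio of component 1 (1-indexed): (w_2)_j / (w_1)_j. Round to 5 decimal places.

12.90909

w1 = Lv₀ = (7·4 + 5·2 + 7·4; 3·4 + 6·2 + 3·4; 6·4 + 1·2 + 1·4) = (66, 36, 30)
w2 = Lw1 = (7·66 + 5·36 + 7·30; 3·66 + 6·36 + 3·30; 6·66 + 1·36 + 1·30) = (852, 504, 462)
Ratio at component: 852 / 66 = 12.90909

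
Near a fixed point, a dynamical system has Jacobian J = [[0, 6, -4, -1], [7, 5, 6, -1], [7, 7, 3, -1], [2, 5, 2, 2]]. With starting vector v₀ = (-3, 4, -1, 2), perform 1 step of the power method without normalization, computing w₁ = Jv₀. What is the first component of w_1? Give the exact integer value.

w1 = Jv₀ = (0·(-3) + 6·4 + (-4)·(-1) + (-1)·2; 7·(-3) + 5·4 + 6·(-1) + (-1)·2; 7·(-3) + 7·4 + 3·(-1) + (-1)·2; 2·(-3) + 5·4 + 2·(-1) + 2·2) = (26, -9, 2, 16)
The requested component of w1 is 26.

26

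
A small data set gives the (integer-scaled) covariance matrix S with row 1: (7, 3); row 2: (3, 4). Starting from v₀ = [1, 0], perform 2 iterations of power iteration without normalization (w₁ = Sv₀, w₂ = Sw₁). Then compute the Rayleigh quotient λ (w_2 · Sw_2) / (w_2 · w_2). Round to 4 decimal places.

λ ≈ 8.8453

w1 = Sv₀ = (7, 3)
w2 = Sw1 = (58, 33)
Sw2 = (505, 306)
w2·Sw2 = 58·505 + 33·306 = 39388; w2·w2 = 58·58 + 33·33 = 4453
λ ≈ 39388/4453 = 8.8453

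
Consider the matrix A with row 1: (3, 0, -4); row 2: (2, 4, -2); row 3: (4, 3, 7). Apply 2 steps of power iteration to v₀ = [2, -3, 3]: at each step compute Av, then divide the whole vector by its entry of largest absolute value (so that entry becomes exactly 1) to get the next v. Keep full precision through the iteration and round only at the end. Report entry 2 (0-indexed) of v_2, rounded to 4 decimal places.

-0.6852

Av0 = (-6.00000, -14.00000, 20.00000); divide by 20.00000 → v1 = (-0.30000, -0.70000, 1.00000)
Av1 = (-4.90000, -5.40000, 3.70000); divide by -5.40000 → v2 = (0.90741, 1.00000, -0.68519)
Requested entry of v2: 74/-108 = -0.6852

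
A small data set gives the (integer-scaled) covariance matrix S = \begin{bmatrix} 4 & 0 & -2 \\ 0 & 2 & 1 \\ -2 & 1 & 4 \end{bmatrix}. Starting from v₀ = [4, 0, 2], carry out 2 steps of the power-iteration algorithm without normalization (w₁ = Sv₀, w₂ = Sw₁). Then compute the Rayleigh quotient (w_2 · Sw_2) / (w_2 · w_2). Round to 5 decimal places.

5.43224

w1 = Sv₀ = (4·4 + 0·0 + (-2)·2; 0·4 + 2·0 + 1·2; (-2)·4 + 1·0 + 4·2) = (12, 2, 0)
w2 = Sw1 = (4·12 + 0·2 + (-2)·0; 0·12 + 2·2 + 1·0; (-2)·12 + 1·2 + 4·0) = (48, 4, -22)
Sw2 = (236, -14, -180)
w2·Sw2 = 48·236 + 4·(-14) + (-22)·(-180) = 15232; w2·w2 = 48·48 + 4·4 + (-22)·(-22) = 2804
λ ≈ 15232/2804 = 5.43224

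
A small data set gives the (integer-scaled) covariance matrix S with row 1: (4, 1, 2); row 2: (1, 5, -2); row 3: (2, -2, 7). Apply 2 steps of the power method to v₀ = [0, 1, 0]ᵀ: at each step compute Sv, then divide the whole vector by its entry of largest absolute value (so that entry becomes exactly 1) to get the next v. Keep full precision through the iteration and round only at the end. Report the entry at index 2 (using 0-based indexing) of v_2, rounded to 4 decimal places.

-0.7333

Sv0 = (1.00000, 5.00000, -2.00000); divide by 5.00000 → v1 = (0.20000, 1.00000, -0.40000)
Sv1 = (1.00000, 6.00000, -4.40000); divide by 6.00000 → v2 = (0.16667, 1.00000, -0.73333)
Requested entry of v2: -22/30 = -0.7333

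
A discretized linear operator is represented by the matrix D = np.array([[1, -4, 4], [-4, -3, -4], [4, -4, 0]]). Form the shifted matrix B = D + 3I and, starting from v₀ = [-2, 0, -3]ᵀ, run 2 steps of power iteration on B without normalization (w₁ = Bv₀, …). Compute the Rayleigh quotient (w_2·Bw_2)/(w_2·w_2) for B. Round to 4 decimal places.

B = D + 3I has rows (4, -4, 4); (-4, 0, -4); (4, -4, 3)
w1 = Bv₀ = (-20, 20, -17)
w2 = Bw1 = (-228, 148, -211)
Bw2 = (-2348, 1756, -2137)
w2·Bw2 = 1246139; w2·w2 = 118409; μ ≈ 1246139/118409 = 10.5240

μ ≈ 10.5240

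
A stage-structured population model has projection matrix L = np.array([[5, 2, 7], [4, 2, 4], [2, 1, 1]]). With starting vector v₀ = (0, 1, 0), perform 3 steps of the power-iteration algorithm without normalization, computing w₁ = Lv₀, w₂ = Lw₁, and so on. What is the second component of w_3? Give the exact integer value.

w1 = Lv₀ = (5·0 + 2·1 + 7·0; 4·0 + 2·1 + 4·0; 2·0 + 1·1 + 1·0) = (2, 2, 1)
w2 = Lw1 = (5·2 + 2·2 + 7·1; 4·2 + 2·2 + 4·1; 2·2 + 1·2 + 1·1) = (21, 16, 7)
w3 = Lw2 = (186, 144, 65)
The requested component of w3 is 144.

144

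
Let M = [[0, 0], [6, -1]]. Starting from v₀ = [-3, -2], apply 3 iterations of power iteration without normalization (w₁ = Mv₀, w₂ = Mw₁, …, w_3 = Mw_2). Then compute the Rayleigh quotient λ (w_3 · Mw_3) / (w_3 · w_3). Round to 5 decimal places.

-1.00000

w1 = Mv₀ = (0, -16)
w2 = Mw1 = (0, 16)
w3 = Mw2 = (0, -16)
Mw3 = (0, 16)
w3·Mw3 = 0·0 + (-16)·16 = -256; w3·w3 = 0·0 + (-16)·(-16) = 256
λ ≈ -256/256 = -1.00000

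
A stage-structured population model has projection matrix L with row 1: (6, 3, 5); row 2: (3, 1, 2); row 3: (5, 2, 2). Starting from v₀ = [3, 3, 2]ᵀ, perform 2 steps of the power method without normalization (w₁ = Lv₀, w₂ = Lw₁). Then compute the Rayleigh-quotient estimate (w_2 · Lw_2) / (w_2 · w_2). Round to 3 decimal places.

λ ≈ 10.722

w1 = Lv₀ = (37, 16, 25)
w2 = Lw1 = (395, 177, 267)
Lw2 = (4236, 1896, 2863)
w2·Lw2 = 395·4236 + 177·1896 + 267·2863 = 2773233; w2·w2 = 395·395 + 177·177 + 267·267 = 258643
λ ≈ 2773233/258643 = 10.722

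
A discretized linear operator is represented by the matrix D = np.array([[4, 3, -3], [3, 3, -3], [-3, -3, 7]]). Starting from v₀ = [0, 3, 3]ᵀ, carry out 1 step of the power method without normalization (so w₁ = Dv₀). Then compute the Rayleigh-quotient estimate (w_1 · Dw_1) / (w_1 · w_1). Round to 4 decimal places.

7.0000

w1 = Dv₀ = (0, 0, 12)
Dw1 = (-36, -36, 84)
w1·Dw1 = 0·(-36) + 0·(-36) + 12·84 = 1008; w1·w1 = 0·0 + 0·0 + 12·12 = 144
λ ≈ 1008/144 = 7.0000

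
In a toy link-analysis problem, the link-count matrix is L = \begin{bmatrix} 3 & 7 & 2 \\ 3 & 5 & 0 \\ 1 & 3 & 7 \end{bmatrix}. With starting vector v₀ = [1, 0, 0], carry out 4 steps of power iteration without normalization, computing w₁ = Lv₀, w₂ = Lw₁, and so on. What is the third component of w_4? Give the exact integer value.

w1 = Lv₀ = (3·1 + 7·0 + 2·0; 3·1 + 5·0 + 0·0; 1·1 + 3·0 + 7·0) = (3, 3, 1)
w2 = Lw1 = (3·3 + 7·3 + 2·1; 3·3 + 5·3 + 0·1; 1·3 + 3·3 + 7·1) = (32, 24, 19)
w3 = Lw2 = (302, 216, 237)
w4 = Lw3 = (2892, 1986, 2609)
The requested component of w4 is 2609.

2609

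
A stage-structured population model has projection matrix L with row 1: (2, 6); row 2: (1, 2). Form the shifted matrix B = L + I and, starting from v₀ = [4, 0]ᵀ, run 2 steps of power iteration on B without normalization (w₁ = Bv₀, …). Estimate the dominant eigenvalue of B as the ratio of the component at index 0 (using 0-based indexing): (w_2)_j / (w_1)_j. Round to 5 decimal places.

μ ≈ 5.00000

B = L + I has rows (3, 6); (1, 3)
w1 = Bv₀ = (3·4 + 6·0; 1·4 + 3·0) = (12, 4)
w2 = Bw1 = (3·12 + 6·4; 1·12 + 3·4) = (60, 24)
Ratio: 60/12 = 5.00000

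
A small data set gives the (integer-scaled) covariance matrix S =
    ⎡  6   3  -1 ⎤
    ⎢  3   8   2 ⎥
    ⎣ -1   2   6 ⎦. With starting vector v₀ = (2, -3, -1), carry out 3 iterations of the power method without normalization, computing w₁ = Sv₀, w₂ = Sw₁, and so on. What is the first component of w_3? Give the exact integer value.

-532

w1 = Sv₀ = (4, -20, -14)
w2 = Sw1 = (-22, -176, -128)
w3 = Sw2 = (-532, -1730, -1098)
The requested component of w3 is -532.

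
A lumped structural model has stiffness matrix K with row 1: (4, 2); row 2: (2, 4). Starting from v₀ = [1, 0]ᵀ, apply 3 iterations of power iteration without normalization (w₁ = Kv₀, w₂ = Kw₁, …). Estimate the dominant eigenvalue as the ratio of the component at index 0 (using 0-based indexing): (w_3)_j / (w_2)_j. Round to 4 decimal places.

w1 = Kv₀ = (4·1 + 2·0; 2·1 + 4·0) = (4, 2)
w2 = Kw1 = (4·4 + 2·2; 2·4 + 4·2) = (20, 16)
w3 = Kw2 = (112, 104)
Ratio at component: 112 / 20 = 5.6000

5.6000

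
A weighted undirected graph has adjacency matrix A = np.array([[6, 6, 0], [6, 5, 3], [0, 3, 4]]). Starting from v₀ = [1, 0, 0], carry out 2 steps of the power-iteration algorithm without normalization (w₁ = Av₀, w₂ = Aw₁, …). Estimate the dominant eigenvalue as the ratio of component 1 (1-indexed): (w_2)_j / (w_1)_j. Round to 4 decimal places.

w1 = Av₀ = (6·1 + 6·0 + 0·0; 6·1 + 5·0 + 3·0; 0·1 + 3·0 + 4·0) = (6, 6, 0)
w2 = Aw1 = (6·6 + 6·6 + 0·0; 6·6 + 5·6 + 3·0; 0·6 + 3·6 + 4·0) = (72, 66, 18)
Ratio at component: 72 / 6 = 12.0000

12.0000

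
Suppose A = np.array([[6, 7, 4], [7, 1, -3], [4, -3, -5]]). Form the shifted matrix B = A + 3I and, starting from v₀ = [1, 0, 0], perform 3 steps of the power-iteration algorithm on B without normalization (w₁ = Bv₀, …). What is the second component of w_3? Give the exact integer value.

1317

B = A + 3I has rows (9, 7, 4); (7, 4, -3); (4, -3, -2)
w1 = Bv₀ = (9, 7, 4)
w2 = Bw1 = (146, 79, 7)
w3 = Bw2 = (1895, 1317, 333)
Requested component of w3: 1317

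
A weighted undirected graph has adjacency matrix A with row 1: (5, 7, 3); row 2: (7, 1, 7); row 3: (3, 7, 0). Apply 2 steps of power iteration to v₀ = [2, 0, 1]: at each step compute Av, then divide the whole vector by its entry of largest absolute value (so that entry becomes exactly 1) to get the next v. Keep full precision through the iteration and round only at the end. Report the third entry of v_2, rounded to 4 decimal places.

0.8087

Av0 = (13.00000, 21.00000, 6.00000); divide by 21.00000 → v1 = (0.61905, 1.00000, 0.28571)
Av1 = (10.95238, 7.33333, 8.85714); divide by 10.95238 → v2 = (1.00000, 0.66957, 0.80870)
Requested entry of v2: 186/230 = 0.8087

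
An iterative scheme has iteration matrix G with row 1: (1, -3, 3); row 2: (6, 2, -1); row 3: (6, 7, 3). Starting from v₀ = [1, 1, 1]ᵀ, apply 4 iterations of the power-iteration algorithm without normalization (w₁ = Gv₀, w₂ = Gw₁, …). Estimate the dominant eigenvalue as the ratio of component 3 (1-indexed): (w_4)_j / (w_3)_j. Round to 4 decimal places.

7.8733

w1 = Gv₀ = (1, 7, 16)
w2 = Gw1 = (28, 4, 103)
w3 = Gw2 = (325, 73, 505)
w4 = Gw3 = (1621, 1591, 3976)
Ratio at component: 3976 / 505 = 7.8733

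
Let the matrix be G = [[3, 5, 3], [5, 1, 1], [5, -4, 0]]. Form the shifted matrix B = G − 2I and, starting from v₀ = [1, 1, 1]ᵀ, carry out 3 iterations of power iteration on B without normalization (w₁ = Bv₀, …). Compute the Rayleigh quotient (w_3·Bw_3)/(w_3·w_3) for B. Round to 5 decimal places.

μ ≈ 3.35767

B = G − 2I has rows (1, 5, 3); (5, -1, 1); (5, -4, -2)
w1 = Bv₀ = (1·1 + 5·1 + 3·1; 5·1 + (-1)·1 + 1·1; 5·1 + (-4)·1 + (-2)·1) = (9, 5, -1)
w2 = Bw1 = (1·9 + 5·5 + 3·(-1); 5·9 + (-1)·5 + 1·(-1); 5·9 + (-4)·5 + (-2)·(-1)) = (31, 39, 27)
w3 = Bw2 = (307, 143, -55)
Bw3 = (857, 1337, 1073)
w3·Bw3 = 395275; w3·w3 = 117723; μ ≈ 395275/117723 = 3.35767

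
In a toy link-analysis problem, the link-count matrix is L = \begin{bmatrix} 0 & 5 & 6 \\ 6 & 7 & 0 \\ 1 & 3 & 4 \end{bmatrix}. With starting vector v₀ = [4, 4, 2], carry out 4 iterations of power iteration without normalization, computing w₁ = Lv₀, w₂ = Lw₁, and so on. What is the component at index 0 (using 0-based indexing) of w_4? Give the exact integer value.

w1 = Lv₀ = (0·4 + 5·4 + 6·2; 6·4 + 7·4 + 0·2; 1·4 + 3·4 + 4·2) = (32, 52, 24)
w2 = Lw1 = (0·32 + 5·52 + 6·24; 6·32 + 7·52 + 0·24; 1·32 + 3·52 + 4·24) = (404, 556, 284)
w3 = Lw2 = (4484, 6316, 3208)
w4 = Lw3 = (50828, 71116, 36264)
The requested component of w4 is 50828.

50828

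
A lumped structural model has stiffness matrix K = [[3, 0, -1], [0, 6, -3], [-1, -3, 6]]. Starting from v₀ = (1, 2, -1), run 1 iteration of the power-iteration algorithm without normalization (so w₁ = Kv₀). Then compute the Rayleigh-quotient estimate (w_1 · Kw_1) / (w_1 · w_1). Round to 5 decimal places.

w1 = Kv₀ = (3·1 + 0·2 + (-1)·(-1); 0·1 + 6·2 + (-3)·(-1); (-1)·1 + (-3)·2 + 6·(-1)) = (4, 15, -13)
Kw1 = (25, 129, -127)
w1·Kw1 = 4·25 + 15·129 + (-13)·(-127) = 3686; w1·w1 = 4·4 + 15·15 + (-13)·(-13) = 410
λ ≈ 3686/410 = 8.99024

λ ≈ 8.99024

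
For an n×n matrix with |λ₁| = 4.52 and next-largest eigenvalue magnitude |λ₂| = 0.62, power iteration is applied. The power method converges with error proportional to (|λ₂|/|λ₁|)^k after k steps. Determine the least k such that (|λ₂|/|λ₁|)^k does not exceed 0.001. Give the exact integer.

|λ₂/λ₁| = 0.62/4.52 = 0.13717
Need k ≥ ln(0.001) / ln(0.13717) = -6.9078 / -1.9865 ≈ 3.477
Smallest integer k satisfying the bound: 4

4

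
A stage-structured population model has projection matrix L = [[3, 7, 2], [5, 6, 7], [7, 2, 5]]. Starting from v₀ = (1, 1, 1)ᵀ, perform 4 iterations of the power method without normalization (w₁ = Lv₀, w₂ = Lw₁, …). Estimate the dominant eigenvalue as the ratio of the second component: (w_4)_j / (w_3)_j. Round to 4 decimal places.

w1 = Lv₀ = (3·1 + 7·1 + 2·1; 5·1 + 6·1 + 7·1; 7·1 + 2·1 + 5·1) = (12, 18, 14)
w2 = Lw1 = (3·12 + 7·18 + 2·14; 5·12 + 6·18 + 7·14; 7·12 + 2·18 + 5·14) = (190, 266, 190)
w3 = Lw2 = (2812, 3876, 2812)
w4 = Lw3 = (41192, 57000, 41496)
Ratio at component: 57000 / 3876 = 14.7059

14.7059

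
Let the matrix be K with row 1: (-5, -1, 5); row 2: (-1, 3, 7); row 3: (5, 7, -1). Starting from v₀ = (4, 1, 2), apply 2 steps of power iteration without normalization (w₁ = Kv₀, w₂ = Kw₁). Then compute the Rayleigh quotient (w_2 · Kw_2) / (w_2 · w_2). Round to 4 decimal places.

λ ≈ -0.1249

w1 = Kv₀ = (-11, 13, 25)
w2 = Kw1 = (167, 225, 11)
Kw2 = (-1005, 585, 2399)
w2·Kw2 = 167·(-1005) + 225·585 + 11·2399 = -9821; w2·w2 = 167·167 + 225·225 + 11·11 = 78635
λ ≈ -9821/78635 = -0.1249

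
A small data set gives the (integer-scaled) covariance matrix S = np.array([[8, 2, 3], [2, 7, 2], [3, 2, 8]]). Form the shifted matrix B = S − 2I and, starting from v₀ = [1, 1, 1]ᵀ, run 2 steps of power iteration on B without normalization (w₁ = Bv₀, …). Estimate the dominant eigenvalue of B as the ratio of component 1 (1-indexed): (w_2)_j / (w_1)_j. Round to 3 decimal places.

B = S − 2I has rows (6, 2, 3); (2, 5, 2); (3, 2, 6)
w1 = Bv₀ = (11, 9, 11)
w2 = Bw1 = (117, 89, 117)
Ratio: 117/11 = 10.636

10.636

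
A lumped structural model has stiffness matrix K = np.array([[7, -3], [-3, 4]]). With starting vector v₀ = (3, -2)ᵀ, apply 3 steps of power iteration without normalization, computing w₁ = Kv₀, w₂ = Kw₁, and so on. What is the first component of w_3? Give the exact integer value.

2127

w1 = Kv₀ = (27, -17)
w2 = Kw1 = (240, -149)
w3 = Kw2 = (2127, -1316)
The requested component of w3 is 2127.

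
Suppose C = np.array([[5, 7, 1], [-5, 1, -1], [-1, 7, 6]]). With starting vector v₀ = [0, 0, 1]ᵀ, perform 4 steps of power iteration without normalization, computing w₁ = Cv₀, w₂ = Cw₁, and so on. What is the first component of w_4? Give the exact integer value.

-520

w1 = Cv₀ = (1, -1, 6)
w2 = Cw1 = (4, -12, 28)
w3 = Cw2 = (-36, -60, 80)
w4 = Cw3 = (-520, 40, 96)
The requested component of w4 is -520.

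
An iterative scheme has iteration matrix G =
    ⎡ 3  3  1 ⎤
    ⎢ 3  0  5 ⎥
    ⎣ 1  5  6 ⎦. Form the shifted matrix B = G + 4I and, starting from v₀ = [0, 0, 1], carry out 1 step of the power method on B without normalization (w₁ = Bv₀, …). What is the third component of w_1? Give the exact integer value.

B = G + 4I has rows (7, 3, 1); (3, 4, 5); (1, 5, 10)
w1 = Bv₀ = (1, 5, 10)
Requested component of w1: 10

10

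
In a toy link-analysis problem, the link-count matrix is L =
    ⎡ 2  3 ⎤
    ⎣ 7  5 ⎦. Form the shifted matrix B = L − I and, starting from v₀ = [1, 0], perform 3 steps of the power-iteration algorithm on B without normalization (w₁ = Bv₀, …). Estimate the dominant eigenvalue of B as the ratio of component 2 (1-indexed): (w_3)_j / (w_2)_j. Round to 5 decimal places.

μ ≈ 8.40000

B = L − I has rows (1, 3); (7, 4)
w1 = Bv₀ = (1, 7)
w2 = Bw1 = (22, 35)
w3 = Bw2 = (127, 294)
Ratio: 294/35 = 8.40000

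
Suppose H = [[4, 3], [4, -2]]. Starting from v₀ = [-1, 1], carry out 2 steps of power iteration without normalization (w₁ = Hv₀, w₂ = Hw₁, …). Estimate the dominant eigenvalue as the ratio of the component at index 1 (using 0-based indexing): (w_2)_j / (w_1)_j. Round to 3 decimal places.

w1 = Hv₀ = (-1, -6)
w2 = Hw1 = (-22, 8)
Ratio at component: 8 / -6 = -1.333

λ ≈ -1.333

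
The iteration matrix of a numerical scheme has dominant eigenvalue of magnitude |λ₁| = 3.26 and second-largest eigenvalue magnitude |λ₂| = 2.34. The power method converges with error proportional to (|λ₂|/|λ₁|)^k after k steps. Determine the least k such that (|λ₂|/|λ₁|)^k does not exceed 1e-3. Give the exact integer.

|λ₂/λ₁| = 2.34/3.26 = 0.71779
Need k ≥ ln(1e-3) / ln(0.71779) = -6.9078 / -0.3316 ≈ 20.833
Smallest integer k satisfying the bound: 21

21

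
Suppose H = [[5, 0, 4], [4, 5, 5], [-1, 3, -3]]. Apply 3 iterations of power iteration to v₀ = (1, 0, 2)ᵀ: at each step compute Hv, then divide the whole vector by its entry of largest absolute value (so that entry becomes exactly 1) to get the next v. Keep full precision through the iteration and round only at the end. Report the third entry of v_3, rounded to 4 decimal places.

Hv0 = (13.00000, 14.00000, -7.00000); divide by 14.00000 → v1 = (0.92857, 1.00000, -0.50000)
Hv1 = (2.64286, 6.21429, 3.57143); divide by 6.21429 → v2 = (0.42529, 1.00000, 0.57471)
Hv2 = (4.42529, 9.57471, 0.85057); divide by 9.57471 → v3 = (0.46218, 1.00000, 0.08884)
Requested entry of v3: 74/833 = 0.0888

0.0888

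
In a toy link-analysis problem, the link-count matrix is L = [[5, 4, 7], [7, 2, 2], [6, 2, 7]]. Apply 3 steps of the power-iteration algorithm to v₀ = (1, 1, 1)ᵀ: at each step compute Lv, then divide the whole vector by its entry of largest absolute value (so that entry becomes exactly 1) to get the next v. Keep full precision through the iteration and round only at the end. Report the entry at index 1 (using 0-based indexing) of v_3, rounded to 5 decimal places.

0.70702

Lv0 = (16.000000, 11.000000, 15.000000); divide by 16.000000 → v1 = (1.000000, 0.687500, 0.937500)
Lv1 = (14.312500, 10.250000, 13.937500); divide by 14.312500 → v2 = (1.000000, 0.716157, 0.973799)
Lv2 = (14.681223, 10.379913, 14.248908); divide by 14.681223 → v3 = (1.000000, 0.707020, 0.970553)
Requested entry of v3: 2377/3362 = 0.70702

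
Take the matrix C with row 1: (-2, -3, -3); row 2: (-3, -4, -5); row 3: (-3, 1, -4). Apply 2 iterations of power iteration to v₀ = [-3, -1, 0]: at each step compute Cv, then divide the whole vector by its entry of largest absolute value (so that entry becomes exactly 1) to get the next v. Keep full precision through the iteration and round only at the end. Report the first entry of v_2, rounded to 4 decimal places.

0.6807

Cv0 = (9.00000, 13.00000, 8.00000); divide by 13.00000 → v1 = (0.69231, 1.00000, 0.61538)
Cv1 = (-6.23077, -9.15385, -3.53846); divide by -9.15385 → v2 = (0.68067, 1.00000, 0.38655)
Requested entry of v2: -81/-119 = 0.6807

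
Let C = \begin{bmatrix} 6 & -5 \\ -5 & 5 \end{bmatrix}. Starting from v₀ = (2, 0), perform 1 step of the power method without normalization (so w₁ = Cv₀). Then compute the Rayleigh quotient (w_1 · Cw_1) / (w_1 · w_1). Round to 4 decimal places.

w1 = Cv₀ = (6·2 + (-5)·0; (-5)·2 + 5·0) = (12, -10)
Cw1 = (122, -110)
w1·Cw1 = 12·122 + (-10)·(-110) = 2564; w1·w1 = 12·12 + (-10)·(-10) = 244
λ ≈ 2564/244 = 10.5082

λ ≈ 10.5082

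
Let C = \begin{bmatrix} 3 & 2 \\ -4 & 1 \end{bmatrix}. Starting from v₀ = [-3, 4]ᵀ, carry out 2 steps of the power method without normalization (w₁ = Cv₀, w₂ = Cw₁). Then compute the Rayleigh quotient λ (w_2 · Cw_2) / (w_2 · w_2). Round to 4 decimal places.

w1 = Cv₀ = (3·(-3) + 2·4; (-4)·(-3) + 1·4) = (-1, 16)
w2 = Cw1 = (3·(-1) + 2·16; (-4)·(-1) + 1·16) = (29, 20)
Cw2 = (127, -96)
w2·Cw2 = 29·127 + 20·(-96) = 1763; w2·w2 = 29·29 + 20·20 = 1241
λ ≈ 1763/1241 = 1.4206

λ ≈ 1.4206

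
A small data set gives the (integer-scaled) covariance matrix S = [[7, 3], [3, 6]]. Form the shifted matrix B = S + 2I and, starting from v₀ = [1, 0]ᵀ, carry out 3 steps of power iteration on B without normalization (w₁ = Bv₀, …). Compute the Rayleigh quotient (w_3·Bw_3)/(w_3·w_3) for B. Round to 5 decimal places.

B = S + 2I has rows (9, 3); (3, 8)
w1 = Bv₀ = (9·1 + 3·0; 3·1 + 8·0) = (9, 3)
w2 = Bw1 = (9·9 + 3·3; 3·9 + 8·3) = (90, 51)
w3 = Bw2 = (963, 678)
Bw3 = (10701, 8313)
w3·Bw3 = 15941277; w3·w3 = 1387053; μ ≈ 15941277/1387053 = 11.49291

μ ≈ 11.49291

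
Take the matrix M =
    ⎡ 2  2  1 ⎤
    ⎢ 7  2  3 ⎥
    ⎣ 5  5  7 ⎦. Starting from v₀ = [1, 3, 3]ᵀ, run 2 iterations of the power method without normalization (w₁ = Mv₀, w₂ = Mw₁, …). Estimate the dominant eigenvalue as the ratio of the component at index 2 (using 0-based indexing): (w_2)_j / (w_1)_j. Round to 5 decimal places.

λ ≈ 11.02439

w1 = Mv₀ = (11, 22, 41)
w2 = Mw1 = (107, 244, 452)
Ratio at component: 452 / 41 = 11.02439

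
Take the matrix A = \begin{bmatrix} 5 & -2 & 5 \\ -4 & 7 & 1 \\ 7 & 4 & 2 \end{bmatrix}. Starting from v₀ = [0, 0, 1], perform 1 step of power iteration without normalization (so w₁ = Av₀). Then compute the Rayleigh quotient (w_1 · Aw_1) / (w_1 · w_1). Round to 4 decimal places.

8.0000

w1 = Av₀ = (5, 1, 2)
Aw1 = (33, -11, 43)
w1·Aw1 = 5·33 + 1·(-11) + 2·43 = 240; w1·w1 = 5·5 + 1·1 + 2·2 = 30
λ ≈ 240/30 = 8.0000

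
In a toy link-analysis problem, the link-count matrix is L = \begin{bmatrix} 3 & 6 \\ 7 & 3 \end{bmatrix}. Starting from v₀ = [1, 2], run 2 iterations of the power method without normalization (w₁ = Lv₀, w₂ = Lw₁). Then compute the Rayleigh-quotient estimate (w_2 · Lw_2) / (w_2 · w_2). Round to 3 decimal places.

w1 = Lv₀ = (3·1 + 6·2; 7·1 + 3·2) = (15, 13)
w2 = Lw1 = (3·15 + 6·13; 7·15 + 3·13) = (123, 144)
Lw2 = (1233, 1293)
w2·Lw2 = 123·1233 + 144·1293 = 337851; w2·w2 = 123·123 + 144·144 = 35865
λ ≈ 337851/35865 = 9.420

9.420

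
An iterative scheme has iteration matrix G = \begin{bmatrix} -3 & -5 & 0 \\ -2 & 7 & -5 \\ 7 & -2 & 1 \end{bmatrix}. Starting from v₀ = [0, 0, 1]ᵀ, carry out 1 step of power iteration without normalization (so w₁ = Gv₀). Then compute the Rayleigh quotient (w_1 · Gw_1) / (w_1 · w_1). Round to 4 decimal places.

w1 = Gv₀ = (0, -5, 1)
Gw1 = (25, -40, 11)
w1·Gw1 = 0·25 + (-5)·(-40) + 1·11 = 211; w1·w1 = 0·0 + (-5)·(-5) + 1·1 = 26
λ ≈ 211/26 = 8.1154

λ ≈ 8.1154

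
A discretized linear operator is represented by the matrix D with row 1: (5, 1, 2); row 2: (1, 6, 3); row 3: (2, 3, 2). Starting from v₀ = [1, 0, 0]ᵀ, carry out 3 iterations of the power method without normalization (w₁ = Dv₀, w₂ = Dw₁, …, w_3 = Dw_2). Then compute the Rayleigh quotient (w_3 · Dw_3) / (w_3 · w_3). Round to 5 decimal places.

λ ≈ 8.36901

w1 = Dv₀ = (5·1 + 1·0 + 2·0; 1·1 + 6·0 + 3·0; 2·1 + 3·0 + 2·0) = (5, 1, 2)
w2 = Dw1 = (5·5 + 1·1 + 2·2; 1·5 + 6·1 + 3·2; 2·5 + 3·1 + 2·2) = (30, 17, 17)
w3 = Dw2 = (201, 183, 145)
Dw3 = (1478, 1734, 1241)
w3·Dw3 = 201·1478 + 183·1734 + 145·1241 = 794345; w3·w3 = 201·201 + 183·183 + 145·145 = 94915
λ ≈ 794345/94915 = 8.36901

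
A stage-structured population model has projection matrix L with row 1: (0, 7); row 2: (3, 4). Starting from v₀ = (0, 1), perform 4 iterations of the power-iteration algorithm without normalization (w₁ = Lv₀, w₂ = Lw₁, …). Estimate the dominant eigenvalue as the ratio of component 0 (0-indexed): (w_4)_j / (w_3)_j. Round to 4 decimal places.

6.2703

w1 = Lv₀ = (0·0 + 7·1; 3·0 + 4·1) = (7, 4)
w2 = Lw1 = (0·7 + 7·4; 3·7 + 4·4) = (28, 37)
w3 = Lw2 = (259, 232)
w4 = Lw3 = (1624, 1705)
Ratio at component: 1624 / 259 = 6.2703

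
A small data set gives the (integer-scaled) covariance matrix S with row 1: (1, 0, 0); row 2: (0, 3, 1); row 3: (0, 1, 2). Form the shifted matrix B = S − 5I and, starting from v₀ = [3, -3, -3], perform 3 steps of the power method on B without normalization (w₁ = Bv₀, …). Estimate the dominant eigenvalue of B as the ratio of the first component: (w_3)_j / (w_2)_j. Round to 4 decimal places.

-4.0000

B = S − 5I has rows (-4, 0, 0); (0, -2, 1); (0, 1, -3)
w1 = Bv₀ = ((-4)·3 + 0·(-3) + 0·(-3); 0·3 + (-2)·(-3) + 1·(-3); 0·3 + 1·(-3) + (-3)·(-3)) = (-12, 3, 6)
w2 = Bw1 = ((-4)·(-12) + 0·3 + 0·6; 0·(-12) + (-2)·3 + 1·6; 0·(-12) + 1·3 + (-3)·6) = (48, 0, -15)
w3 = Bw2 = (-192, -15, 45)
Ratio: -192/48 = -4.0000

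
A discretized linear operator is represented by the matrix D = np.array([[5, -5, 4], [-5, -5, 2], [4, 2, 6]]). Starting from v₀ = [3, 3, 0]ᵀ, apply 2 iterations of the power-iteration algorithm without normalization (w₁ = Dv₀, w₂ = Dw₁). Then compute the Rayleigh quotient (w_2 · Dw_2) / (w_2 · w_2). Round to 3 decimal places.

w1 = Dv₀ = (5·3 + (-5)·3 + 4·0; (-5)·3 + (-5)·3 + 2·0; 4·3 + 2·3 + 6·0) = (0, -30, 18)
w2 = Dw1 = (5·0 + (-5)·(-30) + 4·18; (-5)·0 + (-5)·(-30) + 2·18; 4·0 + 2·(-30) + 6·18) = (222, 186, 48)
Dw2 = (372, -1944, 1548)
w2·Dw2 = 222·372 + 186·(-1944) + 48·1548 = -204696; w2·w2 = 222·222 + 186·186 + 48·48 = 86184
λ ≈ -204696/86184 = -2.375

-2.375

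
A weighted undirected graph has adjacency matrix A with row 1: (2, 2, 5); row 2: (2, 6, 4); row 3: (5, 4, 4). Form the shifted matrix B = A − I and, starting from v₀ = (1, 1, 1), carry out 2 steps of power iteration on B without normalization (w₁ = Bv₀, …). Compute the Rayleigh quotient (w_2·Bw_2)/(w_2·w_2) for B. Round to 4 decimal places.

B = A − I has rows (1, 2, 5); (2, 5, 4); (5, 4, 3)
w1 = Bv₀ = (8, 11, 12)
w2 = Bw1 = (90, 119, 120)
Bw2 = (928, 1255, 1286)
w2·Bw2 = 387185; w2·w2 = 36661; μ ≈ 387185/36661 = 10.5612

10.5612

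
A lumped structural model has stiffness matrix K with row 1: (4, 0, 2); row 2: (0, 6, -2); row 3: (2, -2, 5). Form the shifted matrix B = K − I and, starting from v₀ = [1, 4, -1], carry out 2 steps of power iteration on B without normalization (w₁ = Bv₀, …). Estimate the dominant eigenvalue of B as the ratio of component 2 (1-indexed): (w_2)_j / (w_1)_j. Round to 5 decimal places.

5.90909

B = K − I has rows (3, 0, 2); (0, 5, -2); (2, -2, 4)
w1 = Bv₀ = (3·1 + 0·4 + 2·(-1); 0·1 + 5·4 + (-2)·(-1); 2·1 + (-2)·4 + 4·(-1)) = (1, 22, -10)
w2 = Bw1 = (3·1 + 0·22 + 2·(-10); 0·1 + 5·22 + (-2)·(-10); 2·1 + (-2)·22 + 4·(-10)) = (-17, 130, -82)
Ratio: 130/22 = 5.90909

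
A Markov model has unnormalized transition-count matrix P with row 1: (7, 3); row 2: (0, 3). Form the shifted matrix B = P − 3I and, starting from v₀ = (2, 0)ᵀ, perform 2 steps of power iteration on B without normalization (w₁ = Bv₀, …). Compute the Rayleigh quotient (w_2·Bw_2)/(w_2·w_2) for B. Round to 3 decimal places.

4.000

B = P − 3I has rows (4, 3); (0, 0)
w1 = Bv₀ = (4·2 + 3·0; 0·2 + 0·0) = (8, 0)
w2 = Bw1 = (4·8 + 3·0; 0·8 + 0·0) = (32, 0)
Bw2 = (128, 0)
w2·Bw2 = 4096; w2·w2 = 1024; μ ≈ 4096/1024 = 4.000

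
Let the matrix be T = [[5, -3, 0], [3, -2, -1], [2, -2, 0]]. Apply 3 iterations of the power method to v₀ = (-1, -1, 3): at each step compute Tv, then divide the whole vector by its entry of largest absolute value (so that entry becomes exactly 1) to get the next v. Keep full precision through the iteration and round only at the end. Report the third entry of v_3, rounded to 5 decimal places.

Tv0 = (-2.000000, -4.000000, 0.000000); divide by -4.000000 → v1 = (0.500000, 1.000000, 0.000000)
Tv1 = (-0.500000, -0.500000, -1.000000); divide by -1.000000 → v2 = (0.500000, 0.500000, 1.000000)
Tv2 = (1.000000, -0.500000, 0.000000); divide by 1.000000 → v3 = (1.000000, -0.500000, 0.000000)
Requested entry of v3: 0/4 = 0.00000

0.00000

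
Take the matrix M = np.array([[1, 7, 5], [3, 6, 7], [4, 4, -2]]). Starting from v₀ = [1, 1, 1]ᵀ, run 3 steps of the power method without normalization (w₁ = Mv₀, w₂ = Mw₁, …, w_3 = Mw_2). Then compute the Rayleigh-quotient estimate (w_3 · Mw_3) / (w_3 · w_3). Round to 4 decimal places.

w1 = Mv₀ = (13, 16, 6)
w2 = Mw1 = (155, 177, 104)
w3 = Mw2 = (1914, 2255, 1120)
Mw3 = (23299, 27112, 14436)
w3·Mw3 = 1914·23299 + 2255·27112 + 1120·14436 = 121900166; w3·w3 = 1914·1914 + 2255·2255 + 1120·1120 = 10002821
λ ≈ 121900166/10002821 = 12.1866

λ ≈ 12.1866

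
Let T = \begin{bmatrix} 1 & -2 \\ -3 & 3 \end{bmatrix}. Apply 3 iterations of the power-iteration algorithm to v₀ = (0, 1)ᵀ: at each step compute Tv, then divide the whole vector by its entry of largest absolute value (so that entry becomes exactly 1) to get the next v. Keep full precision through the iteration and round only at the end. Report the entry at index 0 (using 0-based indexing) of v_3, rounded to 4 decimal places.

Tv0 = (-2.00000, 3.00000); divide by 3.00000 → v1 = (-0.66667, 1.00000)
Tv1 = (-2.66667, 5.00000); divide by 5.00000 → v2 = (-0.53333, 1.00000)
Tv2 = (-2.53333, 4.60000); divide by 4.60000 → v3 = (-0.55072, 1.00000)
Requested entry of v3: -38/69 = -0.5507

-0.5507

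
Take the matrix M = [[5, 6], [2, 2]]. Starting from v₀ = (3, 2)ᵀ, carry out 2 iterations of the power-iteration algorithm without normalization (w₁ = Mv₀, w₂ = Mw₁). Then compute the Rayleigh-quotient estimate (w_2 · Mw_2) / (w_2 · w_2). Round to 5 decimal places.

λ ≈ 7.27609

w1 = Mv₀ = (5·3 + 6·2; 2·3 + 2·2) = (27, 10)
w2 = Mw1 = (5·27 + 6·10; 2·27 + 2·10) = (195, 74)
Mw2 = (1419, 538)
w2·Mw2 = 195·1419 + 74·538 = 316517; w2·w2 = 195·195 + 74·74 = 43501
λ ≈ 316517/43501 = 7.27609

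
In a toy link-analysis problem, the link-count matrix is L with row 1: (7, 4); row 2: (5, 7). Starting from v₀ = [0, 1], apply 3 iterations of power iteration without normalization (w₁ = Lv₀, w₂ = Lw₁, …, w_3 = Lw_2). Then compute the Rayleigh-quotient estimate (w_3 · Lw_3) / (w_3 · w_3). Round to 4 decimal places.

w1 = Lv₀ = (4, 7)
w2 = Lw1 = (56, 69)
w3 = Lw2 = (668, 763)
Lw3 = (7728, 8681)
w3·Lw3 = 668·7728 + 763·8681 = 11785907; w3·w3 = 668·668 + 763·763 = 1028393
λ ≈ 11785907/1028393 = 11.4605

λ ≈ 11.4605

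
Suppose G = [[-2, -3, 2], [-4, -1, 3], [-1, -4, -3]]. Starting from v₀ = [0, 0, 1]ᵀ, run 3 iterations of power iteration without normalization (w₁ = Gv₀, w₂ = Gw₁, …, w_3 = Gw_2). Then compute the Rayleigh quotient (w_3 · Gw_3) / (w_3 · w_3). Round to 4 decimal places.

λ ≈ -4.0341

w1 = Gv₀ = ((-2)·0 + (-3)·0 + 2·1; (-4)·0 + (-1)·0 + 3·1; (-1)·0 + (-4)·0 + (-3)·1) = (2, 3, -3)
w2 = Gw1 = ((-2)·2 + (-3)·3 + 2·(-3); (-4)·2 + (-1)·3 + 3·(-3); (-1)·2 + (-4)·3 + (-3)·(-3)) = (-19, -20, -5)
w3 = Gw2 = (88, 81, 114)
Gw3 = (-191, -91, -754)
w3·Gw3 = 88·(-191) + 81·(-91) + 114·(-754) = -110135; w3·w3 = 88·88 + 81·81 + 114·114 = 27301
λ ≈ -110135/27301 = -4.0341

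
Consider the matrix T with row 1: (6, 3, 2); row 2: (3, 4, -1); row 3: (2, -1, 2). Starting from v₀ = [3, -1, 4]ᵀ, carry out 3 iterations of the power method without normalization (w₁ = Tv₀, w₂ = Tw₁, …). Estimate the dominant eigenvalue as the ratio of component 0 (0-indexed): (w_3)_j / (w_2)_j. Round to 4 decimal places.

λ ≈ 7.8947

w1 = Tv₀ = (23, 1, 15)
w2 = Tw1 = (171, 58, 75)
w3 = Tw2 = (1350, 670, 434)
Ratio at component: 1350 / 171 = 7.8947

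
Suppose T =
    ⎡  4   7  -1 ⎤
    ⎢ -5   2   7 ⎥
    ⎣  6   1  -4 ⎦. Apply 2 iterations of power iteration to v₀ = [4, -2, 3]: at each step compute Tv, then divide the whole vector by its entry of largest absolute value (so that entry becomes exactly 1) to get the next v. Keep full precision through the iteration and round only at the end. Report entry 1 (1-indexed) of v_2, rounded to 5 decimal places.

-0.50725

Tv0 = (-1.000000, -3.000000, 10.000000); divide by 10.000000 → v1 = (-0.100000, -0.300000, 1.000000)
Tv1 = (-3.500000, 6.900000, -4.900000); divide by 6.900000 → v2 = (-0.507246, 1.000000, -0.710145)
Requested entry of v2: -35/69 = -0.50725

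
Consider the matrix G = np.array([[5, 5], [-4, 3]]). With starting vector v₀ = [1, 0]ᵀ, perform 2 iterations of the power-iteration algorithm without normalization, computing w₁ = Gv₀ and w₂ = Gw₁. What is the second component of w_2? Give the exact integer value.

w1 = Gv₀ = (5·1 + 5·0; (-4)·1 + 3·0) = (5, -4)
w2 = Gw1 = (5·5 + 5·(-4); (-4)·5 + 3·(-4)) = (5, -32)
The requested component of w2 is -32.

-32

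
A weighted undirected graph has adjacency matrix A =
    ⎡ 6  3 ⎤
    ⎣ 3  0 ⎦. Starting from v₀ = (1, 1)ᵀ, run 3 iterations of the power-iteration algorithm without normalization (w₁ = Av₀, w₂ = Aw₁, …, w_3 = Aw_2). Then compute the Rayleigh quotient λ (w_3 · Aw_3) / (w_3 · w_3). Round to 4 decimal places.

λ ≈ 7.2426

w1 = Av₀ = (6·1 + 3·1; 3·1 + 0·1) = (9, 3)
w2 = Aw1 = (6·9 + 3·3; 3·9 + 0·3) = (63, 27)
w3 = Aw2 = (459, 189)
Aw3 = (3321, 1377)
w3·Aw3 = 459·3321 + 189·1377 = 1784592; w3·w3 = 459·459 + 189·189 = 246402
λ ≈ 1784592/246402 = 7.2426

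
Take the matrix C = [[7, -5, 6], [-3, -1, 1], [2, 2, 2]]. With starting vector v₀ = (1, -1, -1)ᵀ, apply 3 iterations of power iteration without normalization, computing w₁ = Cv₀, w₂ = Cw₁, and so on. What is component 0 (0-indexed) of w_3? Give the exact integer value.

412

w1 = Cv₀ = (6, -3, -2)
w2 = Cw1 = (45, -17, 2)
w3 = Cw2 = (412, -116, 60)
The requested component of w3 is 412.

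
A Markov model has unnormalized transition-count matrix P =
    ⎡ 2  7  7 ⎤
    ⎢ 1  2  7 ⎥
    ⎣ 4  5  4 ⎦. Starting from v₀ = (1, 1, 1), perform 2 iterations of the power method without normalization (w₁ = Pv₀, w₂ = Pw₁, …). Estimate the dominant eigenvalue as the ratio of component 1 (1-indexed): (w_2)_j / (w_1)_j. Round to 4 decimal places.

λ ≈ 12.0625

w1 = Pv₀ = (2·1 + 7·1 + 7·1; 1·1 + 2·1 + 7·1; 4·1 + 5·1 + 4·1) = (16, 10, 13)
w2 = Pw1 = (2·16 + 7·10 + 7·13; 1·16 + 2·10 + 7·13; 4·16 + 5·10 + 4·13) = (193, 127, 166)
Ratio at component: 193 / 16 = 12.0625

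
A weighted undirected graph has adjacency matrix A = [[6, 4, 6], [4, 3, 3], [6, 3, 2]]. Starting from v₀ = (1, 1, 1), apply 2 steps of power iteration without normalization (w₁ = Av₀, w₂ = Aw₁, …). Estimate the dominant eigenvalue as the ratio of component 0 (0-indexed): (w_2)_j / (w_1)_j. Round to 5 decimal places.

12.62500

w1 = Av₀ = (6·1 + 4·1 + 6·1; 4·1 + 3·1 + 3·1; 6·1 + 3·1 + 2·1) = (16, 10, 11)
w2 = Aw1 = (6·16 + 4·10 + 6·11; 4·16 + 3·10 + 3·11; 6·16 + 3·10 + 2·11) = (202, 127, 148)
Ratio at component: 202 / 16 = 12.62500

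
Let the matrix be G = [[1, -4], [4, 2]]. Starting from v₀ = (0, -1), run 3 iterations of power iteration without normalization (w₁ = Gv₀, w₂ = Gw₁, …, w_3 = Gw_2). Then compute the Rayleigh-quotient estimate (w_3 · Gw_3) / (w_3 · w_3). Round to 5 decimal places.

1.80000

w1 = Gv₀ = (1·0 + (-4)·(-1); 4·0 + 2·(-1)) = (4, -2)
w2 = Gw1 = (1·4 + (-4)·(-2); 4·4 + 2·(-2)) = (12, 12)
w3 = Gw2 = (-36, 72)
Gw3 = (-324, 0)
w3·Gw3 = (-36)·(-324) + 72·0 = 11664; w3·w3 = (-36)·(-36) + 72·72 = 6480
λ ≈ 11664/6480 = 1.80000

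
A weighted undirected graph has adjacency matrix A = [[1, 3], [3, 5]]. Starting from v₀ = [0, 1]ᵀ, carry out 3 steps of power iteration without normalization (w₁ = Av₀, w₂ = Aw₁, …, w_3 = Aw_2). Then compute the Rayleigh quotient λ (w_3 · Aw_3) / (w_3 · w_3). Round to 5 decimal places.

w1 = Av₀ = (3, 5)
w2 = Aw1 = (18, 34)
w3 = Aw2 = (120, 224)
Aw3 = (792, 1480)
w3·Aw3 = 120·792 + 224·1480 = 426560; w3·w3 = 120·120 + 224·224 = 64576
λ ≈ 426560/64576 = 6.60555

λ ≈ 6.60555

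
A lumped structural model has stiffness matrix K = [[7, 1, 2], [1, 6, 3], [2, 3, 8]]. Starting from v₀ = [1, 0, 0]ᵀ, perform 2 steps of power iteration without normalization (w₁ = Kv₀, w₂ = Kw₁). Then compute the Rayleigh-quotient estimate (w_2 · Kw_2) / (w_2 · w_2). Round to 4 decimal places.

λ ≈ 10.1310

w1 = Kv₀ = (7·1 + 1·0 + 2·0; 1·1 + 6·0 + 3·0; 2·1 + 3·0 + 8·0) = (7, 1, 2)
w2 = Kw1 = (7·7 + 1·1 + 2·2; 1·7 + 6·1 + 3·2; 2·7 + 3·1 + 8·2) = (54, 19, 33)
Kw2 = (463, 267, 429)
w2·Kw2 = 54·463 + 19·267 + 33·429 = 44232; w2·w2 = 54·54 + 19·19 + 33·33 = 4366
λ ≈ 44232/4366 = 10.1310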